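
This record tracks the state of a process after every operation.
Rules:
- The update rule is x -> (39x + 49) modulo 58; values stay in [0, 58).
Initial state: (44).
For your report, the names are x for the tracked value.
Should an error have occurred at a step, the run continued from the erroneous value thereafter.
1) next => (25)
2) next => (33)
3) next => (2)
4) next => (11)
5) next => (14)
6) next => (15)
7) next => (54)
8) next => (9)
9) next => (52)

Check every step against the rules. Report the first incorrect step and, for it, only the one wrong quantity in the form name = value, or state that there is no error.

step 1: x = (39*44 + 49) mod 58 = 25 -> verified
step 2: x = (39*25 + 49) mod 58 = 38 -> the recorded entry deviates here
First deviation found at step 2; the corrected entry is x = 38.

step 2, x = 38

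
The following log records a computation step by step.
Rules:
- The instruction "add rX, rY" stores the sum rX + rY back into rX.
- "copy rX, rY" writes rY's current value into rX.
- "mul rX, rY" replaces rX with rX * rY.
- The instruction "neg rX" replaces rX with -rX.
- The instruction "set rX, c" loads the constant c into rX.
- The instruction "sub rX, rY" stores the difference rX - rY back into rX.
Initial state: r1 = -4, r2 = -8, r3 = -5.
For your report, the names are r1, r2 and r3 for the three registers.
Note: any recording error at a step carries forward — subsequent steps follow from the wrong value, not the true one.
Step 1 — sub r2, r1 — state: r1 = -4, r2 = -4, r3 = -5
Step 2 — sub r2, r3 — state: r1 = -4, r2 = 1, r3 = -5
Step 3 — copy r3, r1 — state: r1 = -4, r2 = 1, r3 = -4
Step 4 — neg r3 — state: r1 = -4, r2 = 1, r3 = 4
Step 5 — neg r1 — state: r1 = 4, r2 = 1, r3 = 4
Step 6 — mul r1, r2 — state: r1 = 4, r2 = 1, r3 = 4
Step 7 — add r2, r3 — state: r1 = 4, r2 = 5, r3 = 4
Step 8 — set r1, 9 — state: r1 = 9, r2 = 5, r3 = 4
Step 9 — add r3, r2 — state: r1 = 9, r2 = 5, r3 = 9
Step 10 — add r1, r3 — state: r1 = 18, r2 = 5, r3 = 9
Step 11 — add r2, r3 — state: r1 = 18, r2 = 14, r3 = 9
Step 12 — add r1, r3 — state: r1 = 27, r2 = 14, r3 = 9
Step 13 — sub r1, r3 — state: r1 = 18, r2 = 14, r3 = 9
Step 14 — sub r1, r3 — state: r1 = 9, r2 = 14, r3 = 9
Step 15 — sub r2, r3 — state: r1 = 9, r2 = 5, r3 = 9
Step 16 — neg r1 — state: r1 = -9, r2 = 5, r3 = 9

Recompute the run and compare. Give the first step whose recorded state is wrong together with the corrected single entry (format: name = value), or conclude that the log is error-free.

1. r2 = -8 - -4 = -4 (exactly as logged)
2. r2 = -4 - -5 = 1 (verified)
3. r3 = -4 (in agreement)
4. r3 = -(-4) = 4 (no discrepancy)
5. r1 = -(-4) = 4 (same as recorded)
6. r1 = 4 * 1 = 4 (confirmed correct)
7. r2 = 1 + 4 = 5 (confirmed correct)
8. r1 = 9 (agrees with the log)
9. r3 = 4 + 5 = 9 (consistent with the log)
10. r1 = 9 + 9 = 18 (same as recorded)
11. r2 = 5 + 9 = 14 (verified)
12. r1 = 18 + 9 = 27 (confirmed correct)
13. r1 = 27 - 9 = 18 (matches)
14. r1 = 18 - 9 = 9 (same as recorded)
15. r2 = 14 - 9 = 5 (no discrepancy)
16. r1 = -(9) = -9 (no discrepancy)
The recomputation confirms every line.

no error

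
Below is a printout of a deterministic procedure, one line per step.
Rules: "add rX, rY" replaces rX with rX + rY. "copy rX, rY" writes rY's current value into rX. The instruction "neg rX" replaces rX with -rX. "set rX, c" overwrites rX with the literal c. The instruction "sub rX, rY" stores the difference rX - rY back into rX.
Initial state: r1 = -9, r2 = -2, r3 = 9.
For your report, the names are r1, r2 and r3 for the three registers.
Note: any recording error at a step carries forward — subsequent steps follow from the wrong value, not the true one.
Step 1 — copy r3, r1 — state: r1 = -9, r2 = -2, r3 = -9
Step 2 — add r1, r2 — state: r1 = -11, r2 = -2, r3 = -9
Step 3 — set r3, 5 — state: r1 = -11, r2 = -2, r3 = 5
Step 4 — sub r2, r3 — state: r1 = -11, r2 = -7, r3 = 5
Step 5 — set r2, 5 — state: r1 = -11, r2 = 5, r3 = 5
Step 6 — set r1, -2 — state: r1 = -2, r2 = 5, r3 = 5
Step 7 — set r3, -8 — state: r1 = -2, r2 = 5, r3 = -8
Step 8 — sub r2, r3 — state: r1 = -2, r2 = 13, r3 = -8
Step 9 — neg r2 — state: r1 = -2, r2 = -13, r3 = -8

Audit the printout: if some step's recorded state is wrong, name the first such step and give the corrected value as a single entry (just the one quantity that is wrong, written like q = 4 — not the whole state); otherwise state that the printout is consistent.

step 1: r3 = -9 -> no discrepancy
step 2: r1 = -9 + -2 = -11 -> checks out
step 3: r3 = 5 -> matches
step 4: r2 = -2 - 5 = -7 -> exactly as logged
step 5: r2 = 5 -> confirmed correct
step 6: r1 = -2 -> consistent with the printout
step 7: r3 = -8 -> consistent with the printout
step 8: r2 = 5 - -8 = 13 -> no discrepancy
step 9: r2 = -(13) = -13 -> consistent with the printout
The recomputation confirms every line.

no error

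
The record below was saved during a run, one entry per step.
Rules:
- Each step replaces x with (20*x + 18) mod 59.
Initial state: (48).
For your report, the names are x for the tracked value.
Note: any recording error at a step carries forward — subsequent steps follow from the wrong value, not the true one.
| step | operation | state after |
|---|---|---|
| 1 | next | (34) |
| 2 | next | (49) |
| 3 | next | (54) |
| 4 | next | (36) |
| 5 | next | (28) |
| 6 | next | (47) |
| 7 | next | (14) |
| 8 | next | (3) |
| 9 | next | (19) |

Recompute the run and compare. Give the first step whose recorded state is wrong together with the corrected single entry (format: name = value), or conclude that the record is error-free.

step 5, x = 30

Recomputing the run from the initial state:
step 1: x = 34
step 2: x = 49
step 3: x = 54
step 4: x = 36
step 5: x = 30
step 6: x = 28
step 7: x = 47
step 8: x = 14
step 9: x = 3
The first disagreement with the record is at step 5, where the value should be x = 30.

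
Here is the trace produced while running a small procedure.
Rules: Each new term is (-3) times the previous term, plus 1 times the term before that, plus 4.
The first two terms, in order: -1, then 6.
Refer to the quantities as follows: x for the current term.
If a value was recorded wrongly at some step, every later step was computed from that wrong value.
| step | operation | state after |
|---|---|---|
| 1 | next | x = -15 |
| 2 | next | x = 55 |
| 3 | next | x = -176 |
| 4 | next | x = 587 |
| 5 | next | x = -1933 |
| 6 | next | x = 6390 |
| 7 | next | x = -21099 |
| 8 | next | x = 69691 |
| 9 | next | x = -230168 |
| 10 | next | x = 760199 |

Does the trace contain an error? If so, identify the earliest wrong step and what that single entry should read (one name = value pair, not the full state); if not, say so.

no error

Recomputing the run from the initial state:
step 1: x = -15
step 2: x = 55
step 3: x = -176
step 4: x = 587
step 5: x = -1933
step 6: x = 6390
step 7: x = -21099
step 8: x = 69691
step 9: x = -230168
step 10: x = 760199
This matches the trace at every step.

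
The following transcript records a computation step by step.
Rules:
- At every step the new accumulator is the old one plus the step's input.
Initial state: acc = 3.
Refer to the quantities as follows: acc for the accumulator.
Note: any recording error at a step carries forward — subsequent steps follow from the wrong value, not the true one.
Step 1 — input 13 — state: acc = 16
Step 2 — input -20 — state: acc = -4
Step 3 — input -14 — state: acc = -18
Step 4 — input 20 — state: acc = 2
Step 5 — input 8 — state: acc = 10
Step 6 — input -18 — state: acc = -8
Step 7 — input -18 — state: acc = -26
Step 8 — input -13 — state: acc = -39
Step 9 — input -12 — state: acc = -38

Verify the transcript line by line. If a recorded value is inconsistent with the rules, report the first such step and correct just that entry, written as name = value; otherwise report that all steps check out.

1. acc = 3 + 13 = 16 (verified)
2. acc = 16 + -20 = -4 (checks out)
3. acc = -4 + -14 = -18 (agrees with the transcript)
4. acc = -18 + 20 = 2 (no discrepancy)
5. acc = 2 + 8 = 10 (checks out)
6. acc = 10 + -18 = -8 (consistent with the transcript)
7. acc = -8 + -18 = -26 (same as recorded)
8. acc = -26 + -13 = -39 (exactly as logged)
9. acc = -39 + -12 = -51 (not what was recorded)
So the first discrepancy is step 9, where the right value is acc = -51.

step 9, acc = -51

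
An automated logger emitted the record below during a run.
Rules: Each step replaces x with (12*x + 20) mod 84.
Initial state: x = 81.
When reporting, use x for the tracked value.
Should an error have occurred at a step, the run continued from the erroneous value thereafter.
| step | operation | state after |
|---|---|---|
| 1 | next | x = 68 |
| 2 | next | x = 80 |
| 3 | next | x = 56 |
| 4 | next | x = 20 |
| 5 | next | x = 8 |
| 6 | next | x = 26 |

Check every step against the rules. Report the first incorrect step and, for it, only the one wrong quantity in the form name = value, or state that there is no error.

Recomputing the run from the initial state:
step 1: x = 68
step 2: x = 80
step 3: x = 56
step 4: x = 20
step 5: x = 8
step 6: x = 32
The first disagreement with the record is at step 6, where the value should be x = 32.

step 6, x = 32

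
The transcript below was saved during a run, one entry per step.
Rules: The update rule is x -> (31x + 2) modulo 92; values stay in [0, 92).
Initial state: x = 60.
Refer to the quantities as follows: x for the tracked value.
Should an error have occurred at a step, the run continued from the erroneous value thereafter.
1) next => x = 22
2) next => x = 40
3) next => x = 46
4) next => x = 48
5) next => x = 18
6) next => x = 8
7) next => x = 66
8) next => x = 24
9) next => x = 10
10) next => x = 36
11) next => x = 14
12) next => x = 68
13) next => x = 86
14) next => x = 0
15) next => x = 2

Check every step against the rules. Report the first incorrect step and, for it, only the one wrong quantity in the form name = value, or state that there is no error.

Recomputing the run from the initial state:
step 1: x = 22
step 2: x = 40
step 3: x = 46
step 4: x = 48
step 5: x = 18
step 6: x = 8
step 7: x = 66
step 8: x = 24
step 9: x = 10
step 10: x = 36
step 11: x = 14
step 12: x = 68
step 13: x = 86
step 14: x = 0
step 15: x = 2
This matches the transcript at every step.

no error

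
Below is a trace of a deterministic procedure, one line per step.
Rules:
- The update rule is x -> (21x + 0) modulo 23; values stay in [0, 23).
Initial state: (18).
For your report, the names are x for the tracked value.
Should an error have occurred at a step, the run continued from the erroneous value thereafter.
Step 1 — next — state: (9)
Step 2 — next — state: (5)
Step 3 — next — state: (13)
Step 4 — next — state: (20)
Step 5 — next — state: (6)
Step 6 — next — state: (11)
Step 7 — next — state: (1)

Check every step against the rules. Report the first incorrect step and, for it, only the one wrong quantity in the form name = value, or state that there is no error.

Recomputing the run from the initial state:
step 1: x = 10
step 2: x = 3
step 3: x = 17
step 4: x = 12
step 5: x = 22
step 6: x = 2
step 7: x = 19
The first disagreement with the trace is at step 1, where the value should be x = 10.

step 1, x = 10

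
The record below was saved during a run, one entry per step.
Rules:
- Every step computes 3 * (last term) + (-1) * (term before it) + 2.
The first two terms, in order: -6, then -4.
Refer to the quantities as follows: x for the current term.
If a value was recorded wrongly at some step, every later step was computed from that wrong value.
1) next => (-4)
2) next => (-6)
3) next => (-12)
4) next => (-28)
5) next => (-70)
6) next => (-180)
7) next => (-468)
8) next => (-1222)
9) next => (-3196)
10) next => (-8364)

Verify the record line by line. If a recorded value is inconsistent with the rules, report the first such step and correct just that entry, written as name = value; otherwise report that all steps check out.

no error

Recomputing the run from the initial state:
step 1: x = -4
step 2: x = -6
step 3: x = -12
step 4: x = -28
step 5: x = -70
step 6: x = -180
step 7: x = -468
step 8: x = -1222
step 9: x = -3196
step 10: x = -8364
This matches the record at every step.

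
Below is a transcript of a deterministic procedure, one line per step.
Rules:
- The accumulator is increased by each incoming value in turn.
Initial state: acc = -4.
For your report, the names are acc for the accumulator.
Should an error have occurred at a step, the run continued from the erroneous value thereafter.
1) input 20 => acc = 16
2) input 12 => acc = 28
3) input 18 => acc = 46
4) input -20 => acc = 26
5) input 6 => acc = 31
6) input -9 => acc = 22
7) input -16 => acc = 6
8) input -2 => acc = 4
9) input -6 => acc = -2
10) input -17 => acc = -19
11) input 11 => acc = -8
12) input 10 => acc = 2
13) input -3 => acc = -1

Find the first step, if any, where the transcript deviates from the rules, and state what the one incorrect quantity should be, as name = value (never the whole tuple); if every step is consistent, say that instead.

1. acc = -4 + 20 = 16 (confirmed correct)
2. acc = 16 + 12 = 28 (matches)
3. acc = 28 + 18 = 46 (verified)
4. acc = 46 + -20 = 26 (no discrepancy)
5. acc = 26 + 6 = 32 (the entry is off here)
That makes step 5 the first incorrect line — acc = 32 is what it should show.

step 5, acc = 32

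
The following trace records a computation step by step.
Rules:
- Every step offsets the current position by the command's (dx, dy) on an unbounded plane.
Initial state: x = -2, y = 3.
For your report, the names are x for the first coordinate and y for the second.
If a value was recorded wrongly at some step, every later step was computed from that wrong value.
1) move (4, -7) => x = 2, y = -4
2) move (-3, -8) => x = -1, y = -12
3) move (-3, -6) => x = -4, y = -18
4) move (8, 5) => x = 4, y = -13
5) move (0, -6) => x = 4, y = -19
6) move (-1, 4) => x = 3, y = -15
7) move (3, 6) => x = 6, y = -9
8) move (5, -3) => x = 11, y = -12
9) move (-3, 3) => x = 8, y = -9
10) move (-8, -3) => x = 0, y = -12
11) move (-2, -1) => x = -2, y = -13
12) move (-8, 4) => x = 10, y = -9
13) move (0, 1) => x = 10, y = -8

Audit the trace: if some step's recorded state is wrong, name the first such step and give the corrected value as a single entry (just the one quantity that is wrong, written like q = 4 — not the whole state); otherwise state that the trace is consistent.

Recomputing the run from the initial state:
step 1: x = 2, y = -4
step 2: x = -1, y = -12
step 3: x = -4, y = -18
step 4: x = 4, y = -13
step 5: x = 4, y = -19
step 6: x = 3, y = -15
step 7: x = 6, y = -9
step 8: x = 11, y = -12
step 9: x = 8, y = -9
step 10: x = 0, y = -12
step 11: x = -2, y = -13
step 12: x = -10, y = -9
step 13: x = -10, y = -8
The first disagreement with the trace is at step 12, where the value should be x = -10.

step 12, x = -10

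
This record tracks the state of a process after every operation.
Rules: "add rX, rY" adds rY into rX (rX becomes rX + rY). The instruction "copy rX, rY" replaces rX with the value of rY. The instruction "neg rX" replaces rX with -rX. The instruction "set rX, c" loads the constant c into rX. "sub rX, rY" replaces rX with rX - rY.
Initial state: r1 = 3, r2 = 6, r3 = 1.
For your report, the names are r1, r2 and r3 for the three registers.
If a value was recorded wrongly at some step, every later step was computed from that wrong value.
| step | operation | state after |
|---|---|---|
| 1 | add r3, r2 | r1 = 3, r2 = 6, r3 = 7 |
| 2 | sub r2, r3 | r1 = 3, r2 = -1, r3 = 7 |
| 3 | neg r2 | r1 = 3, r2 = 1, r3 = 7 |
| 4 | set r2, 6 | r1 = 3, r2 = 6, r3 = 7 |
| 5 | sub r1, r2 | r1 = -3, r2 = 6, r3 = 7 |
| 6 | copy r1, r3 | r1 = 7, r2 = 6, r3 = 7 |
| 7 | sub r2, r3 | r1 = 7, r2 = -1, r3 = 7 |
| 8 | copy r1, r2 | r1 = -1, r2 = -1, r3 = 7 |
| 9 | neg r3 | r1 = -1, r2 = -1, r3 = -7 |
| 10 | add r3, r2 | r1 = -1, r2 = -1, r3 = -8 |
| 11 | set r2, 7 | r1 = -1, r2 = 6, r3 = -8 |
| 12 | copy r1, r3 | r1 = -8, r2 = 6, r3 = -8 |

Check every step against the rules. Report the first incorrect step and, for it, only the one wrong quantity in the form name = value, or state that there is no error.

step 11, r2 = 7

Recomputing the run from the initial state:
step 1: r1 = 3, r2 = 6, r3 = 7
step 2: r1 = 3, r2 = -1, r3 = 7
step 3: r1 = 3, r2 = 1, r3 = 7
step 4: r1 = 3, r2 = 6, r3 = 7
step 5: r1 = -3, r2 = 6, r3 = 7
step 6: r1 = 7, r2 = 6, r3 = 7
step 7: r1 = 7, r2 = -1, r3 = 7
step 8: r1 = -1, r2 = -1, r3 = 7
step 9: r1 = -1, r2 = -1, r3 = -7
step 10: r1 = -1, r2 = -1, r3 = -8
step 11: r1 = -1, r2 = 7, r3 = -8
step 12: r1 = -8, r2 = 7, r3 = -8
The first disagreement with the record is at step 11, where the value should be r2 = 7.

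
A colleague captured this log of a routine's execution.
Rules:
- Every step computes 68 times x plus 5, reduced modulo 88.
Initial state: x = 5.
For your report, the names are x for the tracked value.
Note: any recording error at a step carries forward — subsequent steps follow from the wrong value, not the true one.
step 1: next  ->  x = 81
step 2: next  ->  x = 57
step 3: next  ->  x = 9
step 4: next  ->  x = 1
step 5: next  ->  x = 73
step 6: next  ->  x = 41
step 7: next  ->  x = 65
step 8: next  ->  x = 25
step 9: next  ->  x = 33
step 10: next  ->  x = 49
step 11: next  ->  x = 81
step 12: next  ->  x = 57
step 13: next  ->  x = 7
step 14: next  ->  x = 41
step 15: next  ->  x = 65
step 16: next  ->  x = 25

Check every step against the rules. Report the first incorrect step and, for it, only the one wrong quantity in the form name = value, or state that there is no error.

step 13, x = 9

Recomputing the run from the initial state:
step 1: x = 81
step 2: x = 57
step 3: x = 9
step 4: x = 1
step 5: x = 73
step 6: x = 41
step 7: x = 65
step 8: x = 25
step 9: x = 33
step 10: x = 49
step 11: x = 81
step 12: x = 57
step 13: x = 9
step 14: x = 1
step 15: x = 73
step 16: x = 41
The first disagreement with the log is at step 13, where the value should be x = 9.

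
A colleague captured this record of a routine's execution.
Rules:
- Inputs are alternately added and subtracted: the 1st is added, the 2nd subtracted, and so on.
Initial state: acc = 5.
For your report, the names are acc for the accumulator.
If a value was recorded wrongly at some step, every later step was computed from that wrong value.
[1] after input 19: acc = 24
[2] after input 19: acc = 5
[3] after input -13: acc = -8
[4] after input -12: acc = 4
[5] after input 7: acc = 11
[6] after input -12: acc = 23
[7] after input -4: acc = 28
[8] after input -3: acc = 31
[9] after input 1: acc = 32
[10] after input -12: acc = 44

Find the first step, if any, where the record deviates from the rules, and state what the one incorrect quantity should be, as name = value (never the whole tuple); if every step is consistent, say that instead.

1. acc = 5 + 19 = 24 (matches)
2. acc = 24 - 19 = 5 (verified)
3. acc = 5 + -13 = -8 (matches)
4. acc = -8 - -12 = 4 (no discrepancy)
5. acc = 4 + 7 = 11 (exactly as logged)
6. acc = 11 - -12 = 23 (checks out)
7. acc = 23 + -4 = 19 (first mismatch against the record)
First incorrect step: 7; the correct value is acc = 19.

step 7, acc = 19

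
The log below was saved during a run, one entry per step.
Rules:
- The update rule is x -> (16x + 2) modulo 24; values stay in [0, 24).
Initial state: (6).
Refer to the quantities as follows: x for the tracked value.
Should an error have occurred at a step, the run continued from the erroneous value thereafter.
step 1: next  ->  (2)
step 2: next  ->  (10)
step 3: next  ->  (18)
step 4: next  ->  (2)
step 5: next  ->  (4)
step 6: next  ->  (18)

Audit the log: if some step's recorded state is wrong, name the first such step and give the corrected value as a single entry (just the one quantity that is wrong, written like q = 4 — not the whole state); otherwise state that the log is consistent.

step 5, x = 10

Step 1: x = (16*6 + 2) mod 24 = 2 — confirmed correct.
Step 2: x = (16*2 + 2) mod 24 = 10 — confirmed correct.
Step 3: x = (16*10 + 2) mod 24 = 18 — no discrepancy.
Step 4: x = (16*18 + 2) mod 24 = 2 — consistent with the log.
Step 5: x = (16*2 + 2) mod 24 = 10 — not what was recorded.
So the first discrepancy is step 5, where the right value is x = 10.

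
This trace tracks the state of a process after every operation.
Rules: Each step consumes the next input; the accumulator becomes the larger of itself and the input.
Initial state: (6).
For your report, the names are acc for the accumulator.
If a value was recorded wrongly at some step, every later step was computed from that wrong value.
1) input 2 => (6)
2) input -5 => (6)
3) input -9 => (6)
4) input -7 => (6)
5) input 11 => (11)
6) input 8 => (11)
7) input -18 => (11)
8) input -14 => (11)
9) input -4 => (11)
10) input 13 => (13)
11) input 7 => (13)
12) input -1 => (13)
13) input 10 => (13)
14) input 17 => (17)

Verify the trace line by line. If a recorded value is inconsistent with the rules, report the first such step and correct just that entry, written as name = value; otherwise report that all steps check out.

Recomputing the run from the initial state:
step 1: acc = 6
step 2: acc = 6
step 3: acc = 6
step 4: acc = 6
step 5: acc = 11
step 6: acc = 11
step 7: acc = 11
step 8: acc = 11
step 9: acc = 11
step 10: acc = 13
step 11: acc = 13
step 12: acc = 13
step 13: acc = 13
step 14: acc = 17
This matches the trace at every step.

no error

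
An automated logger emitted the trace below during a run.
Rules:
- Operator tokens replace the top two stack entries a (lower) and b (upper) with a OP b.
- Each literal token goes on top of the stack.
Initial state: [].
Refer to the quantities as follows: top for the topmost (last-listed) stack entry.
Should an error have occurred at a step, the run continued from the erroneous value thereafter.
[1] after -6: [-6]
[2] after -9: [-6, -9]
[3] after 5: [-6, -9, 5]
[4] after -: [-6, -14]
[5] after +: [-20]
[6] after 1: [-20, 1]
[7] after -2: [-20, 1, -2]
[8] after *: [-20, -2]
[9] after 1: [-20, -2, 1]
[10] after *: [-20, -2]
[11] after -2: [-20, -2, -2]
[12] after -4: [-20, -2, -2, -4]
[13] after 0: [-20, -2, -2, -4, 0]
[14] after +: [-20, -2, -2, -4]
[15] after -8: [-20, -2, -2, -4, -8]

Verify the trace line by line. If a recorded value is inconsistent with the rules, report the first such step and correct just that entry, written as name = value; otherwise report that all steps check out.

1. push -6: top = -6 (same as recorded)
2. push -9: top = -9 (consistent with the trace)
3. push 5: top = 5 (no discrepancy)
4. -9 - 5 = -14 (exactly as logged)
5. -6 + -14 = -20 (agrees with the trace)
6. push 1: top = 1 (confirmed correct)
7. push -2: top = -2 (matches)
8. 1 * -2 = -2 (agrees with the trace)
9. push 1: top = 1 (agrees with the trace)
10. -2 * 1 = -2 (no discrepancy)
11. push -2: top = -2 (verified)
12. push -4: top = -4 (agrees with the trace)
13. push 0: top = 0 (no discrepancy)
14. -4 + 0 = -4 (checks out)
15. push -8: top = -8 (same as recorded)
Nothing is out of place; the run is error-free.

no error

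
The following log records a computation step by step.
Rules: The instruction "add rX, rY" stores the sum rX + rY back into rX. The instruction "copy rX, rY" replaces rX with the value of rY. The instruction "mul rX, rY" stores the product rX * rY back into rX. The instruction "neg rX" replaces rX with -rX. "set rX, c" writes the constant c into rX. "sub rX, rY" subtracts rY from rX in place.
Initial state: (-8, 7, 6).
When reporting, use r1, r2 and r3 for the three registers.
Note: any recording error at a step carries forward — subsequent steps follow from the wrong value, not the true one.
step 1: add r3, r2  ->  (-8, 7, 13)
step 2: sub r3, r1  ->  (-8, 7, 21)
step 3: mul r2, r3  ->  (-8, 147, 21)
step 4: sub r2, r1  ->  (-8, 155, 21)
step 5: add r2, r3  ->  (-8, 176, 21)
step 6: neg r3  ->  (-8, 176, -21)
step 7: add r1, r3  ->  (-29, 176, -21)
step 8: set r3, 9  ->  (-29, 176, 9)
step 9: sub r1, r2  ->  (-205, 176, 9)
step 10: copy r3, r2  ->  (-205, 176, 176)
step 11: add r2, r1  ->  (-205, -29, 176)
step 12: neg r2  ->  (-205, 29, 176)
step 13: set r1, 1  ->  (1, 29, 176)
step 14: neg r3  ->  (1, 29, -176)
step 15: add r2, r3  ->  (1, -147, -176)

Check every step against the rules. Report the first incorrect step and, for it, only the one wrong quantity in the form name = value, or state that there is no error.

1. r3 = 6 + 7 = 13 (in agreement)
2. r3 = 13 - -8 = 21 (in agreement)
3. r2 = 7 * 21 = 147 (confirmed correct)
4. r2 = 147 - -8 = 155 (in agreement)
5. r2 = 155 + 21 = 176 (agrees with the log)
6. r3 = -(21) = -21 (confirmed correct)
7. r1 = -8 + -21 = -29 (matches)
8. r3 = 9 (no discrepancy)
9. r1 = -29 - 176 = -205 (same as recorded)
10. r3 = 176 (verified)
11. r2 = 176 + -205 = -29 (matches)
12. r2 = -(-29) = 29 (agrees with the log)
13. r1 = 1 (checks out)
14. r3 = -(176) = -176 (in agreement)
15. r2 = 29 + -176 = -147 (exactly as logged)
Nothing is out of place; the run is error-free.

no error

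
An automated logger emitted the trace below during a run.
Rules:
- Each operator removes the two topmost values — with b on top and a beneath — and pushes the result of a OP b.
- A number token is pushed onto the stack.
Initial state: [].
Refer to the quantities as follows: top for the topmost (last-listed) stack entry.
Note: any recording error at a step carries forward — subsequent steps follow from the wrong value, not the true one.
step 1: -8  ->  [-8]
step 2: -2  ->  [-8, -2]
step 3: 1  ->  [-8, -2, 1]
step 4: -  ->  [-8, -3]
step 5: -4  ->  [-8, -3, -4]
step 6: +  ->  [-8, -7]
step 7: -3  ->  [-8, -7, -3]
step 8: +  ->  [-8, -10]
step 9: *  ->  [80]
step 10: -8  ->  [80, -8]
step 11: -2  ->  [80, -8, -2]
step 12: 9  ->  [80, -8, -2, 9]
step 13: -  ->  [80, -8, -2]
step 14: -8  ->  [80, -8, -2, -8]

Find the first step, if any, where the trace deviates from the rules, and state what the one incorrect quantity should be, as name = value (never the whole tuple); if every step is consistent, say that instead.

1. push -8: top = -8 (verified)
2. push -2: top = -2 (verified)
3. push 1: top = 1 (no discrepancy)
4. -2 - 1 = -3 (no discrepancy)
5. push -4: top = -4 (same as recorded)
6. -3 + -4 = -7 (verified)
7. push -3: top = -3 (matches)
8. -7 + -3 = -10 (same as recorded)
9. -8 * -10 = 80 (matches)
10. push -8: top = -8 (no discrepancy)
11. push -2: top = -2 (consistent with the trace)
12. push 9: top = 9 (agrees with the trace)
13. -2 - 9 = -11 (this is not what the trace shows)
The earliest wrong entry is at step 13: it should read top = -11.

step 13, top = -11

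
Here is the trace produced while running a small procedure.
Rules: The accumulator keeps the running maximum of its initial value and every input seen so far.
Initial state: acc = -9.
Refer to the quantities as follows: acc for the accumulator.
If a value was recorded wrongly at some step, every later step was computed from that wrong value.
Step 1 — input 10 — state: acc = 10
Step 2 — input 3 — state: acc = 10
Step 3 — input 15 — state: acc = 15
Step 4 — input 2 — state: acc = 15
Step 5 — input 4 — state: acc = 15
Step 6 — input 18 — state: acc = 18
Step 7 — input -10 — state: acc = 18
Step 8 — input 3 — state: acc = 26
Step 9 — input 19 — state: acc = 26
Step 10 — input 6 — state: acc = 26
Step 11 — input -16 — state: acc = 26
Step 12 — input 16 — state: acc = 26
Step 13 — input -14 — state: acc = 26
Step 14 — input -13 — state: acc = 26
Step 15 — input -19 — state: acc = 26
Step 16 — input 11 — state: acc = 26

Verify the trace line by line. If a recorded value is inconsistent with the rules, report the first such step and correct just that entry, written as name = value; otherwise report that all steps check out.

1. acc = max(-9, 10) = 10 (exactly as logged)
2. acc = max(10, 3) = 10 (matches)
3. acc = max(10, 15) = 15 (no discrepancy)
4. acc = max(15, 2) = 15 (in agreement)
5. acc = max(15, 4) = 15 (verified)
6. acc = max(15, 18) = 18 (matches)
7. acc = max(18, -10) = 18 (matches)
8. acc = max(18, 3) = 18 (first mismatch against the trace)
Step 8 is the first one off; corrected, acc = 18.

step 8, acc = 18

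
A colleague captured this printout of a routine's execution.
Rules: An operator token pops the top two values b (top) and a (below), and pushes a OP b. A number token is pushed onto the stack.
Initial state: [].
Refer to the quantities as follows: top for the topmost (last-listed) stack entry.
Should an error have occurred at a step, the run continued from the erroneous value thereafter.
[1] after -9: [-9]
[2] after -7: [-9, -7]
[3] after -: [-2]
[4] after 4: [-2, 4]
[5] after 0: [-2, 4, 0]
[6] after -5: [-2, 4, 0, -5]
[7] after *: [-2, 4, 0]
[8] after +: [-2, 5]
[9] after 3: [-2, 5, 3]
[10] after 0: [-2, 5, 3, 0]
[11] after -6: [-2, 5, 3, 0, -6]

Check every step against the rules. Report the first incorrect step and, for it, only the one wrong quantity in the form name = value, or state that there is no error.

Recomputing the run from the initial state:
step 1: [-9]
step 2: [-9, -7]
step 3: [-2]
step 4: [-2, 4]
step 5: [-2, 4, 0]
step 6: [-2, 4, 0, -5]
step 7: [-2, 4, 0]
step 8: [-2, 4]
step 9: [-2, 4, 3]
step 10: [-2, 4, 3, 0]
step 11: [-2, 4, 3, 0, -6]
The first disagreement with the printout is at step 8, where the value should be top = 4.

step 8, top = 4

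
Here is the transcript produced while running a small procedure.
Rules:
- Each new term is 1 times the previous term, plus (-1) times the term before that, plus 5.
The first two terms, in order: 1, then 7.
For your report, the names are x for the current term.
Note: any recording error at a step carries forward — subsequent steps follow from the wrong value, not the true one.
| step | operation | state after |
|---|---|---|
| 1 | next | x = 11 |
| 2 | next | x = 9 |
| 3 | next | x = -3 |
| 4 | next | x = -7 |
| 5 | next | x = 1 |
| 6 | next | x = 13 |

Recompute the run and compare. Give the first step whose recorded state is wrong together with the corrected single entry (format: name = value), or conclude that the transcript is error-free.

step 3, x = 3

Step 1: x = 1*(7) + (-1)*(1) + (5) = 11 — exactly as logged.
Step 2: x = 1*(11) + (-1)*(7) + (5) = 9 — checks out.
Step 3: x = 1*(9) + (-1)*(11) + (5) = 3 — this is not what the transcript shows.
So the first discrepancy is step 3, where the right value is x = 3.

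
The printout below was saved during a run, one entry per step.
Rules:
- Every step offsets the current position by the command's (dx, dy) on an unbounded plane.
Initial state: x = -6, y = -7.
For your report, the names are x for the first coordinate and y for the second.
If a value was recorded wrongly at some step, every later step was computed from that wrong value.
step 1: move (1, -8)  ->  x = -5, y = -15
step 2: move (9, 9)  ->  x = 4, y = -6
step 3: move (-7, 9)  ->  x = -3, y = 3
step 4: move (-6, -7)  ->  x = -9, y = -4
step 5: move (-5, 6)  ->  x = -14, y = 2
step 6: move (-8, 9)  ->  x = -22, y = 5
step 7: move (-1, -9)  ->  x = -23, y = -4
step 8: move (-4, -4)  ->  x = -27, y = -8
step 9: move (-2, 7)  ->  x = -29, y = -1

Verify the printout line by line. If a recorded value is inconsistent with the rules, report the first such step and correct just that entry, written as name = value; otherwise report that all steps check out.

step 6, y = 11

step 1: x = -6 + (1) = -5, y = -7 + (-8) = -15 -> agrees with the printout
step 2: x = -5 + (9) = 4, y = -15 + (9) = -6 -> verified
step 3: x = 4 + (-7) = -3, y = -6 + (9) = 3 -> verified
step 4: x = -3 + (-6) = -9, y = 3 + (-7) = -4 -> no discrepancy
step 5: x = -9 + (-5) = -14, y = -4 + (6) = 2 -> verified
step 6: x = -14 + (-8) = -22, y = 2 + (9) = 11 -> first mismatch against the printout
That makes step 6 the first incorrect line — y = 11 is what it should show.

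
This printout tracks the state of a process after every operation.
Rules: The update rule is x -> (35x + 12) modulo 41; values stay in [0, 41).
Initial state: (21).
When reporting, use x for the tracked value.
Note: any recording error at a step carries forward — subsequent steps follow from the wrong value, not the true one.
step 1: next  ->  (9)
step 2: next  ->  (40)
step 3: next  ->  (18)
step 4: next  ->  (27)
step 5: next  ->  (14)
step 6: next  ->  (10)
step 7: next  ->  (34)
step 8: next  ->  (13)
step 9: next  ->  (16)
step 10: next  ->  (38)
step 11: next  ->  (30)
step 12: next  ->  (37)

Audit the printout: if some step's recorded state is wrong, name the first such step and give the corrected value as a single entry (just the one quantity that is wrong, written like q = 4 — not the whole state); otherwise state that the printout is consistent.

Recomputing the run from the initial state:
step 1: x = 9
step 2: x = 40
step 3: x = 18
step 4: x = 27
step 5: x = 14
step 6: x = 10
step 7: x = 34
step 8: x = 13
step 9: x = 16
step 10: x = 39
step 11: x = 24
step 12: x = 32
The first disagreement with the printout is at step 10, where the value should be x = 39.

step 10, x = 39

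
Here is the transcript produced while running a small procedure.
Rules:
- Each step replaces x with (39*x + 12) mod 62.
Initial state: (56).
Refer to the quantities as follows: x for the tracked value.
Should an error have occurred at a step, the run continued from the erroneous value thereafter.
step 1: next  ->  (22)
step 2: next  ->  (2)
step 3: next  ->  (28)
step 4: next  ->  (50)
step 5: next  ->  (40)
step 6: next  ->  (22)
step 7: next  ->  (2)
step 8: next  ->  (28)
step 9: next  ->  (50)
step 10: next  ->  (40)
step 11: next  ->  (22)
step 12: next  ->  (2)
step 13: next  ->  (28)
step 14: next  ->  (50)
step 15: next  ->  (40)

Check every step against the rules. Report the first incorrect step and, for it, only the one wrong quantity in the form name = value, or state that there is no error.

step 1: x = (39*56 + 12) mod 62 = 26 -> the entry is off here
First incorrect step: 1; the correct value is x = 26.

step 1, x = 26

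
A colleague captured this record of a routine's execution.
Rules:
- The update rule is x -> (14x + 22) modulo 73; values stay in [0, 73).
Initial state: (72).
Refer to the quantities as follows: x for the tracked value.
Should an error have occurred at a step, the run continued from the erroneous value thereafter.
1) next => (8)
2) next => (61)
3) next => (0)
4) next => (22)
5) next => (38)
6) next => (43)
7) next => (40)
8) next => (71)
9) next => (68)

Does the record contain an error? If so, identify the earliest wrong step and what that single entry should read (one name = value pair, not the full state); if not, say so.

step 1: x = (14*72 + 22) mod 73 = 8 -> no discrepancy
step 2: x = (14*8 + 22) mod 73 = 61 -> agrees with the record
step 3: x = (14*61 + 22) mod 73 = 0 -> confirmed correct
step 4: x = (14*0 + 22) mod 73 = 22 -> confirmed correct
step 5: x = (14*22 + 22) mod 73 = 38 -> agrees with the record
step 6: x = (14*38 + 22) mod 73 = 43 -> agrees with the record
step 7: x = (14*43 + 22) mod 73 = 40 -> consistent with the record
step 8: x = (14*40 + 22) mod 73 = 71 -> confirmed correct
step 9: x = (14*71 + 22) mod 73 = 67 -> the recorded entry deviates here
That makes step 9 the first incorrect line — x = 67 is what it should show.

step 9, x = 67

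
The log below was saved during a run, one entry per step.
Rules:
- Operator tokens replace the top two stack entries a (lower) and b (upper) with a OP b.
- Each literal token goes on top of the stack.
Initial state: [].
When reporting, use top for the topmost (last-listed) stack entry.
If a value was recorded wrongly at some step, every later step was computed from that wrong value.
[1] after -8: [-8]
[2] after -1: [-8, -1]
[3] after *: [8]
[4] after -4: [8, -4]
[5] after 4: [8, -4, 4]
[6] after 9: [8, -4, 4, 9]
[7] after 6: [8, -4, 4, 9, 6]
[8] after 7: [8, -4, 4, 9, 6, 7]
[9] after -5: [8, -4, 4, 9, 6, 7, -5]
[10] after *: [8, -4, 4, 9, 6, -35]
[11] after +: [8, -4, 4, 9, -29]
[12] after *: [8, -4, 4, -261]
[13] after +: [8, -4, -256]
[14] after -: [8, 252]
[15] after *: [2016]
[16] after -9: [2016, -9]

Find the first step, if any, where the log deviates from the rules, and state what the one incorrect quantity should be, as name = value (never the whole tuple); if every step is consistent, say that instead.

step 13, top = -257

Step 1: push -8: top = -8 — verified.
Step 2: push -1: top = -1 — verified.
Step 3: -8 * -1 = 8 — confirmed correct.
Step 4: push -4: top = -4 — same as recorded.
Step 5: push 4: top = 4 — agrees with the log.
Step 6: push 9: top = 9 — matches.
Step 7: push 6: top = 6 — in agreement.
Step 8: push 7: top = 7 — exactly as logged.
Step 9: push -5: top = -5 — verified.
Step 10: 7 * -5 = -35 — no discrepancy.
Step 11: 6 + -35 = -29 — confirmed correct.
Step 12: 9 * -29 = -261 — same as recorded.
Step 13: 4 + -261 = -257 — this is not what the log shows.
Step 13 is the first one off; corrected, top = -257.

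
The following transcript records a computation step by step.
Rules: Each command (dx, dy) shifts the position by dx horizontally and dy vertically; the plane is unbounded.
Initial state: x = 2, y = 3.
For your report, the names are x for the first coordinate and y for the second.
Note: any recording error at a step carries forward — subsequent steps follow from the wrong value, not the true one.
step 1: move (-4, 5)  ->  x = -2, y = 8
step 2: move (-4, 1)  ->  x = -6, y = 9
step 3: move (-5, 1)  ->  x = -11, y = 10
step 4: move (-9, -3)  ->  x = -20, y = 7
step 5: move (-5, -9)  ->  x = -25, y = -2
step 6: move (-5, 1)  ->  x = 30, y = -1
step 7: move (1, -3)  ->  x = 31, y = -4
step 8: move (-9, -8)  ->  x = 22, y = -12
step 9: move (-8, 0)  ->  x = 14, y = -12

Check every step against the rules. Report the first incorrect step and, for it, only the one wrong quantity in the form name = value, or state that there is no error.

Step 1: x = 2 + (-4) = -2, y = 3 + (5) = 8 — confirmed correct.
Step 2: x = -2 + (-4) = -6, y = 8 + (1) = 9 — no discrepancy.
Step 3: x = -6 + (-5) = -11, y = 9 + (1) = 10 — consistent with the transcript.
Step 4: x = -11 + (-9) = -20, y = 10 + (-3) = 7 — checks out.
Step 5: x = -20 + (-5) = -25, y = 7 + (-9) = -2 — verified.
Step 6: x = -25 + (-5) = -30, y = -2 + (1) = -1 — the transcript has a different value.
The audit stops at step 6: the recorded entry is wrong and should be x = -30.

step 6, x = -30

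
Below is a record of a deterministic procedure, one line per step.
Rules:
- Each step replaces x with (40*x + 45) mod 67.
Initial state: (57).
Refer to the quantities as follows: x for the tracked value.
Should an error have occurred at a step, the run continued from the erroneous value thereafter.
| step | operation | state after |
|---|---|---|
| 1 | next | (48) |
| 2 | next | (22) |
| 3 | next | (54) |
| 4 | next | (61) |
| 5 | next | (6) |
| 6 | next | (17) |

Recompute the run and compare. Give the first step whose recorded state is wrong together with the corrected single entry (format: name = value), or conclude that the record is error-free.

Step 1: x = (40*57 + 45) mod 67 = 47 — not what was recorded.
That makes step 1 the first incorrect line — x = 47 is what it should show.

step 1, x = 47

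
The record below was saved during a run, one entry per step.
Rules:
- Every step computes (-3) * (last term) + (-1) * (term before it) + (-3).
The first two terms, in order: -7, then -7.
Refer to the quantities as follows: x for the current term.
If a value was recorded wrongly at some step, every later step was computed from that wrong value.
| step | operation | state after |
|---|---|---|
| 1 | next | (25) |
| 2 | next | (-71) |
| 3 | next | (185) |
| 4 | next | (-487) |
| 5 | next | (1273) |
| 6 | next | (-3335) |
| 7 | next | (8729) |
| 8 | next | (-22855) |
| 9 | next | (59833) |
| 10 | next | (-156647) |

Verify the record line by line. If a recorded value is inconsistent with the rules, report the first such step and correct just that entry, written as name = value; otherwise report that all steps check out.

Recomputing the run from the initial state:
step 1: x = 25
step 2: x = -71
step 3: x = 185
step 4: x = -487
step 5: x = 1273
step 6: x = -3335
step 7: x = 8729
step 8: x = -22855
step 9: x = 59833
step 10: x = -156647
This matches the record at every step.

no error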